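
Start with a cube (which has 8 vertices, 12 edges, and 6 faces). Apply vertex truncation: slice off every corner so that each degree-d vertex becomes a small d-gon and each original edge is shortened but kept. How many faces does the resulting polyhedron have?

Truncation replaces each original edge-end by a new vertex, so V′ = 2E = 24.
Each original edge survives, and each old vertex of degree d contributes d new edges; summing degrees gives Σd = 2E, so E′ = E + 2E = 3E = 36.
Each original face survives and each original vertex becomes one new face: F′ = F + V = 14.

14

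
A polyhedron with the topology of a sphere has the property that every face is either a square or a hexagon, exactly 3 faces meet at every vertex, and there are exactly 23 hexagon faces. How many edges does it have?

81

Let x be the number of squares; then F = 23 + x.
Edge–face incidences: 2E = 6·23 + 4·x = 138 + 4x.
Every vertex has degree 3, so 3V = 2E.
Euler: V − E + F = 2 ⇒ (2E)/3 − E + (23 + x) = 2.
Multiply by 6: 2·(2E) − 3·(2E) + 6·(23 + x) = 12, i.e. 138 + 6x − (138 + 4x) = 12.
Collecting terms: 2x = 12, so x = 6.
Then 2E = 138 + 4·6 = 162, so E = 81, V = 2E/3 = 54, F = 23 + 6 = 29.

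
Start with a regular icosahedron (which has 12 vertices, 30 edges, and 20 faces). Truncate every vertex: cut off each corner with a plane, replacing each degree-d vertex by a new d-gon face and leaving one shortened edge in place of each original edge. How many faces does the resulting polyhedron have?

32

Truncation replaces each original edge-end by a new vertex, so V′ = 2E = 60.
Each original edge survives, and each old vertex of degree d contributes d new edges; summing degrees gives Σd = 2E, so E′ = E + 2E = 3E = 90.
Each original face survives and each original vertex becomes one new face: F′ = F + V = 32.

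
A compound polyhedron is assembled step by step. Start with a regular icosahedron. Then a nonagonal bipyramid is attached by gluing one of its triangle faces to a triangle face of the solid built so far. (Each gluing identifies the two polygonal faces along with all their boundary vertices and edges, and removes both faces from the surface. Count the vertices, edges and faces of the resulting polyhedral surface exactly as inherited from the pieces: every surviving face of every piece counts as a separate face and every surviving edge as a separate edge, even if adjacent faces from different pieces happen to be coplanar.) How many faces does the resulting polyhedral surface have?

36

A regular icosahedron: V=12, E=30, F=20.
Attach a nonagonal bipyramid (V=11, E=27, F=18) along a 3-gon: merge 3 vertices and 3 edges, delete both glued faces → V=20, E=54, F=36.
Check: V − E + F = 20 − 54 + 36 = 2.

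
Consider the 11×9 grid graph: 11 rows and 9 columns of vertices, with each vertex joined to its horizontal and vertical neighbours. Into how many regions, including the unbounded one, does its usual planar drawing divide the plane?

The grid has V = 11·9 = 99 vertices and E = 11·8 + 9·10 = 178 edges.
F = 2 − V + E = 2 − 99 + 178 = 81.

81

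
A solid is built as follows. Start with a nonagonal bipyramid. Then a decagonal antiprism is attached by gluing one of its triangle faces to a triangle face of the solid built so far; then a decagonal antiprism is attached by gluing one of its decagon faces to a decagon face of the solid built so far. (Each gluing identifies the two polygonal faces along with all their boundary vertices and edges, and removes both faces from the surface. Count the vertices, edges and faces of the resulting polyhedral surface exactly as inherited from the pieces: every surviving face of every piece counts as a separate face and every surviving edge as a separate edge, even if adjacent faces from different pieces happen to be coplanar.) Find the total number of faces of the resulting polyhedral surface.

58

A nonagonal bipyramid: V=11, E=27, F=18.
Attach a decagonal antiprism (V=20, E=40, F=22) along a 3-gon: merge 3 vertices and 3 edges, delete both glued faces → V=28, E=64, F=38.
Attach a decagonal antiprism (V=20, E=40, F=22) along a 10-gon: merge 10 vertices and 10 edges, delete both glued faces → V=38, E=94, F=58.
Check: V − E + F = 38 − 94 + 58 = 2.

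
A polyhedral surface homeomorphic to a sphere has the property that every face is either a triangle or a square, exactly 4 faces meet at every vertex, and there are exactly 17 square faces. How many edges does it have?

Let x be the number of triangles; then F = 17 + x.
Edge–face incidences: 2E = 4·17 + 3·x = 68 + 3x.
Every vertex has degree 4, so 4V = 2E.
Euler: V − E + F = 2 ⇒ (2E)/4 − E + (17 + x) = 2.
Multiply by 8: 2·(2E) − 4·(2E) + 8·(17 + x) = 16, i.e. 136 + 8x − 2·(68 + 3x) = 16.
Collecting terms: 2x = 16, so x = 8.
Then 2E = 68 + 3·8 = 92, so E = 46, V = 2E/4 = 23, F = 17 + 8 = 25.

46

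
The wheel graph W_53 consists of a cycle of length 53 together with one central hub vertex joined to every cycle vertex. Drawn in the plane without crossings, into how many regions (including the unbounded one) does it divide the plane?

W_53 has V = 53 + 1 = 54 vertices and E = 2·53 = 106 edges.
By Euler's formula F = 2 − V + E = 2 − 54 + 106 = 54.

54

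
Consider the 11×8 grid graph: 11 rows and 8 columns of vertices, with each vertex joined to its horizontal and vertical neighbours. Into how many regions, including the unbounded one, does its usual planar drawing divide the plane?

The grid has V = 11·8 = 88 vertices and E = 11·7 + 8·10 = 157 edges.
F = 2 − V + E = 2 − 88 + 157 = 71.

71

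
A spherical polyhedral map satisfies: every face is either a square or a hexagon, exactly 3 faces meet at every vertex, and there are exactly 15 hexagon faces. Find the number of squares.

Let x be the number of squares; then F = 15 + x.
Edge–face incidences: 2E = 6·15 + 4·x = 90 + 4x.
Every vertex has degree 3, so 3V = 2E.
Euler: V − E + F = 2 ⇒ (2E)/3 − E + (15 + x) = 2.
Multiply by 6: 2·(2E) − 3·(2E) + 6·(15 + x) = 12, i.e. 90 + 6x − (90 + 4x) = 12.
Collecting terms: 2x = 12, so x = 6.
Then 2E = 90 + 4·6 = 114, so E = 57, V = 2E/3 = 38, F = 15 + 6 = 21.

6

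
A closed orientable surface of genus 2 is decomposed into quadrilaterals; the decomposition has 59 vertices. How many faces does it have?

χ = 2 − 2·2 = -2, and every face is a square so 4F = 2E.
V − E + F = -2 with E = 4F/2 gives 59 − (4/2 − 1)·F = -2, so F = 61 and E = 122.

61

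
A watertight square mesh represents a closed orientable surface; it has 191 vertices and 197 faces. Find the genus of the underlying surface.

4

Every face is a square, so 2E = 4·197 = 788, giving E = 394.
χ = V − E + F = 191 − 394 + 197 = -6.
For a closed orientable surface χ = 2 − 2g, so g = (2 − (-6))/2 = 4.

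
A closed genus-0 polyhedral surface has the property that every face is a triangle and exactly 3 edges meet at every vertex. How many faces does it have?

Each face has 3 edges and each edge borders two faces, so 2E = 3F.
Each vertex has degree 3, so 3V = 2E and hence V = 3F/3.
Euler: V − E + F = 2 ⇒ (3F/3) − (3F/2) + F = 2.
Multiply by 6: (6 − 9 + 6)F = 12, i.e. 3F = 12.
So F = 4, E = 3·4/2 = 6, V = 3·4/3 = 4.

4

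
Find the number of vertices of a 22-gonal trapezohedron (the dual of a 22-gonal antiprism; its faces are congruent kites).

The n-trapezohedron (dual of the n-antiprism) has V = 2·22 + 2 = 46, E = 4·22 = 88, F = 2·22 = 44.

46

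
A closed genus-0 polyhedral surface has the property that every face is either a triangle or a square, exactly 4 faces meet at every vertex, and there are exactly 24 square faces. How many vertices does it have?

Let x be the number of triangles; then F = 24 + x.
Edge–face incidences: 2E = 4·24 + 3·x = 96 + 3x.
Every vertex has degree 4, so 4V = 2E.
Euler: V − E + F = 2 ⇒ (2E)/4 − E + (24 + x) = 2.
Multiply by 8: 2·(2E) − 4·(2E) + 8·(24 + x) = 16, i.e. 192 + 8x − 2·(96 + 3x) = 16.
Collecting terms: 2x = 16, so x = 8.
Then 2E = 96 + 3·8 = 120, so E = 60, V = 2E/4 = 30, F = 24 + 8 = 32.

30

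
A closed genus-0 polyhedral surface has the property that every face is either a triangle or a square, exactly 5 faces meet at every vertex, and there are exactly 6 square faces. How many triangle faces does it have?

32

Let x be the number of triangles; then F = 6 + x.
Edge–face incidences: 2E = 4·6 + 3·x = 24 + 3x.
Every vertex has degree 5, so 5V = 2E.
Euler: V − E + F = 2 ⇒ (2E)/5 − E + (6 + x) = 2.
Multiply by 10: 2·(2E) − 5·(2E) + 10·(6 + x) = 20, i.e. 60 + 10x − 3·(24 + 3x) = 20.
Collecting terms: x − 12 = 20, so x = 32.
Then 2E = 24 + 3·32 = 120, so E = 60, V = 2E/5 = 24, F = 6 + 32 = 38.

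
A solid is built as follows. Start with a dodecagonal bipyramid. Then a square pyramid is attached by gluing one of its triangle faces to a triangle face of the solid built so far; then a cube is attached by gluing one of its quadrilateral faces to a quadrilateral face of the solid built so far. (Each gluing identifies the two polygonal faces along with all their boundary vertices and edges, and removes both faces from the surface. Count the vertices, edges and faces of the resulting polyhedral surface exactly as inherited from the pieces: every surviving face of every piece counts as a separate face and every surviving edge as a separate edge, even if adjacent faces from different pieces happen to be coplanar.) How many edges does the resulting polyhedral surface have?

A dodecagonal bipyramid: V=14, E=36, F=24.
Attach a square pyramid (V=5, E=8, F=5) along a 3-gon: merge 3 vertices and 3 edges, delete both glued faces → V=16, E=41, F=27.
Attach a cube (V=8, E=12, F=6) along a 4-gon: merge 4 vertices and 4 edges, delete both glued faces → V=20, E=49, F=31.
Check: V − E + F = 20 − 49 + 31 = 2.

49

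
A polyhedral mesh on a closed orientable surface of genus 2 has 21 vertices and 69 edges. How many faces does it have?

46

For a closed orientable surface of genus 2, χ = 2 − 2·2 = -2.
F = -2 − V + E = -2 − 21 + 69 = 46.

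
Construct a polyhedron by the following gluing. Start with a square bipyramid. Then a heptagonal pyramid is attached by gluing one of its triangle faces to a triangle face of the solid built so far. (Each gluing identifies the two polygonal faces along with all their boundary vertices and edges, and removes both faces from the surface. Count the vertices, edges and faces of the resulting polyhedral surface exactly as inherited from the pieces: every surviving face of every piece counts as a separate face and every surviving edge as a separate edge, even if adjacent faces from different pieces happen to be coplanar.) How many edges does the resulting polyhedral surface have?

23

A square bipyramid: V=6, E=12, F=8.
Attach a heptagonal pyramid (V=8, E=14, F=8) along a 3-gon: merge 3 vertices and 3 edges, delete both glued faces → V=11, E=23, F=14.
Check: V − E + F = 11 − 23 + 14 = 2.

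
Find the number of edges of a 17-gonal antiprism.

An antiprism on an n-gon has two n-gon caps and 2n triangles: V = 2·17 = 34, E = 4·17 = 68, F = 2·17 + 2 = 36.

68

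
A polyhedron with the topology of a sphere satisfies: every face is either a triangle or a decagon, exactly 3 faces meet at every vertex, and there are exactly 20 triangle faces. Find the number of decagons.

12

Let x be the number of decagons; then F = 20 + x.
Edge–face incidences: 2E = 3·20 + 10·x = 60 + 10x.
Every vertex has degree 3, so 3V = 2E.
Euler: V − E + F = 2 ⇒ (2E)/3 − E + (20 + x) = 2.
Multiply by 6: 2·(2E) − 3·(2E) + 6·(20 + x) = 12, i.e. 120 + 6x − (60 + 10x) = 12.
Collecting terms: −4x + 60 = 12, so −4x = −48, so x = 12.
Then 2E = 60 + 10·12 = 180, so E = 90, V = 2E/3 = 60, F = 20 + 12 = 32.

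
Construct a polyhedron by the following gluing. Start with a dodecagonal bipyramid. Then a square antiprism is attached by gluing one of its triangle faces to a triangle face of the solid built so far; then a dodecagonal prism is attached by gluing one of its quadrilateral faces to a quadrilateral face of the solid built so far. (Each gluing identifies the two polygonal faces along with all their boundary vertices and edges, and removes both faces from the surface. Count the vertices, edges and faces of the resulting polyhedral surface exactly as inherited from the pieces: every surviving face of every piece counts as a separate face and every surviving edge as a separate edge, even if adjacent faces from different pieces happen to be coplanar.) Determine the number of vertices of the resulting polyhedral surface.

39

A dodecagonal bipyramid: V=14, E=36, F=24.
Attach a square antiprism (V=8, E=16, F=10) along a 3-gon: merge 3 vertices and 3 edges, delete both glued faces → V=19, E=49, F=32.
Attach a dodecagonal prism (V=24, E=36, F=14) along a 4-gon: merge 4 vertices and 4 edges, delete both glued faces → V=39, E=81, F=44.
Check: V − E + F = 39 − 81 + 44 = 2.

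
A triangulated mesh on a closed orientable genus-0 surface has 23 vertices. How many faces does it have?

χ = 2 − 2·0 = 2, and every face is a triangle so 3F = 2E.
V − E + F = 2 with E = 3F/2 gives 23 − (3/2 − 1)·F = 2, so F = 42 and E = 63.

42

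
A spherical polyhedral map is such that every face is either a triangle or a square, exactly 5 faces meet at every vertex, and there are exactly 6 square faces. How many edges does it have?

Let x be the number of triangles; then F = 6 + x.
Edge–face incidences: 2E = 4·6 + 3·x = 24 + 3x.
Every vertex has degree 5, so 5V = 2E.
Euler: V − E + F = 2 ⇒ (2E)/5 − E + (6 + x) = 2.
Multiply by 10: 2·(2E) − 5·(2E) + 10·(6 + x) = 20, i.e. 60 + 10x − 3·(24 + 3x) = 20.
Collecting terms: x − 12 = 20, so x = 32.
Then 2E = 24 + 3·32 = 120, so E = 60, V = 2E/5 = 24, F = 6 + 32 = 38.

60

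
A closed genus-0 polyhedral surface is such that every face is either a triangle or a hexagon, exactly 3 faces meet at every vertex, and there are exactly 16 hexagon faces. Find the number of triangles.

4

Let x be the number of triangles; then F = 16 + x.
Edge–face incidences: 2E = 6·16 + 3·x = 96 + 3x.
Every vertex has degree 3, so 3V = 2E.
Euler: V − E + F = 2 ⇒ (2E)/3 − E + (16 + x) = 2.
Multiply by 6: 2·(2E) − 3·(2E) + 6·(16 + x) = 12, i.e. 96 + 6x − (96 + 3x) = 12.
Collecting terms: 3x = 12, so x = 4.
Then 2E = 96 + 3·4 = 108, so E = 54, V = 2E/3 = 36, F = 16 + 4 = 20.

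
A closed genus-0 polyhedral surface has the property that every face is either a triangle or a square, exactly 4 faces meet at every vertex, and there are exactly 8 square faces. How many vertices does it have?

Let x be the number of triangles; then F = 8 + x.
Edge–face incidences: 2E = 4·8 + 3·x = 32 + 3x.
Every vertex has degree 4, so 4V = 2E.
Euler: V − E + F = 2 ⇒ (2E)/4 − E + (8 + x) = 2.
Multiply by 8: 2·(2E) − 4·(2E) + 8·(8 + x) = 16, i.e. 64 + 8x − 2·(32 + 3x) = 16.
Collecting terms: 2x = 16, so x = 8.
Then 2E = 32 + 3·8 = 56, so E = 28, V = 2E/4 = 14, F = 8 + 8 = 16.

14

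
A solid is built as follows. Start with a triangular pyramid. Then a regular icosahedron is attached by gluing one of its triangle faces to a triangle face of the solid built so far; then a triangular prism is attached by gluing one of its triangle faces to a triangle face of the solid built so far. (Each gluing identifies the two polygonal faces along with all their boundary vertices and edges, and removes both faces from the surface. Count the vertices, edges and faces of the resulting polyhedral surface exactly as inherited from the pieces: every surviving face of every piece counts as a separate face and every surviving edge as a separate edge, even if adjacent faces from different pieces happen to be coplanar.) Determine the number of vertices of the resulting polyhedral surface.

16

A triangular pyramid: V=4, E=6, F=4.
Attach a regular icosahedron (V=12, E=30, F=20) along a 3-gon: merge 3 vertices and 3 edges, delete both glued faces → V=13, E=33, F=22.
Attach a triangular prism (V=6, E=9, F=5) along a 3-gon: merge 3 vertices and 3 edges, delete both glued faces → V=16, E=39, F=25.
Check: V − E + F = 16 − 39 + 25 = 2.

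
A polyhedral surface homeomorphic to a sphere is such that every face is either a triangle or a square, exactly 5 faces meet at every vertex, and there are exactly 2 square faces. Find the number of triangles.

24

Let x be the number of triangles; then F = 2 + x.
Edge–face incidences: 2E = 4·2 + 3·x = 8 + 3x.
Every vertex has degree 5, so 5V = 2E.
Euler: V − E + F = 2 ⇒ (2E)/5 − E + (2 + x) = 2.
Multiply by 10: 2·(2E) − 5·(2E) + 10·(2 + x) = 20, i.e. 20 + 10x − 3·(8 + 3x) = 20.
Collecting terms: x − 4 = 20, so x = 24.
Then 2E = 8 + 3·24 = 80, so E = 40, V = 2E/5 = 16, F = 2 + 24 = 26.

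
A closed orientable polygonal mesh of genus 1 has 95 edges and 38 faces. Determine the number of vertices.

For a closed orientable surface of genus 1, χ = 2 − 2·1 = 0.
V = 0 + E − F = 0 + 95 − 38 = 57.

57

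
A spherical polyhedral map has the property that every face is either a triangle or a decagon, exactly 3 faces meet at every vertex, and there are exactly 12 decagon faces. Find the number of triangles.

Let x be the number of triangles; then F = 12 + x.
Edge–face incidences: 2E = 10·12 + 3·x = 120 + 3x.
Every vertex has degree 3, so 3V = 2E.
Euler: V − E + F = 2 ⇒ (2E)/3 − E + (12 + x) = 2.
Multiply by 6: 2·(2E) − 3·(2E) + 6·(12 + x) = 12, i.e. 72 + 6x − (120 + 3x) = 12.
Collecting terms: 3x − 48 = 12, so 3x = 60, so x = 20.
Then 2E = 120 + 3·20 = 180, so E = 90, V = 2E/3 = 60, F = 12 + 20 = 32.

20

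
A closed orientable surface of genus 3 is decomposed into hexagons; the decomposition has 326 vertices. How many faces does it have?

χ = 2 − 2·3 = -4, and every face is a hexagon so 6F = 2E.
V − E + F = -4 with E = 6F/2 gives 326 − (6/2 − 1)·F = -4, so F = 165 and E = 495.

165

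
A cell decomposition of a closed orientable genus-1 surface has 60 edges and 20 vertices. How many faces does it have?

40

For a closed orientable surface of genus 1, χ = 2 − 2·1 = 0.
F = 0 − V + E = 0 − 20 + 60 = 40.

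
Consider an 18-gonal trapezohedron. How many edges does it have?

72

The n-trapezohedron (dual of the n-antiprism) has V = 2·18 + 2 = 38, E = 4·18 = 72, F = 2·18 = 36.
Check: V − E + F = 38 − 72 + 36 = 2.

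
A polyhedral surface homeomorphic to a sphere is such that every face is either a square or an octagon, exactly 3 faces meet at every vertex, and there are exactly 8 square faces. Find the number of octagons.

2

Let x be the number of octagons; then F = 8 + x.
Edge–face incidences: 2E = 4·8 + 8·x = 32 + 8x.
Every vertex has degree 3, so 3V = 2E.
Euler: V − E + F = 2 ⇒ (2E)/3 − E + (8 + x) = 2.
Multiply by 6: 2·(2E) − 3·(2E) + 6·(8 + x) = 12, i.e. 48 + 6x − (32 + 8x) = 12.
Collecting terms: −2x + 16 = 12, so −2x = −4, so x = 2.
Then 2E = 32 + 8·2 = 48, so E = 24, V = 2E/3 = 16, F = 8 + 2 = 10.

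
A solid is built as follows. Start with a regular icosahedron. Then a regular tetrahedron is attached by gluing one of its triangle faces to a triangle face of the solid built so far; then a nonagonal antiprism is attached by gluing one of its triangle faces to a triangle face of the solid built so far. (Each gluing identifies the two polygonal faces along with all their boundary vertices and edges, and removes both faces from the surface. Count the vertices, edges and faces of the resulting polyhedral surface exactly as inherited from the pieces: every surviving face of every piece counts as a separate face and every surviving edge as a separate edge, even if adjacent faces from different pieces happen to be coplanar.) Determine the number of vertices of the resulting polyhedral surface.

A regular icosahedron: V=12, E=30, F=20.
Attach a regular tetrahedron (V=4, E=6, F=4) along a 3-gon: merge 3 vertices and 3 edges, delete both glued faces → V=13, E=33, F=22.
Attach a nonagonal antiprism (V=18, E=36, F=20) along a 3-gon: merge 3 vertices and 3 edges, delete both glued faces → V=28, E=66, F=40.
Check: V − E + F = 28 − 66 + 40 = 2.

28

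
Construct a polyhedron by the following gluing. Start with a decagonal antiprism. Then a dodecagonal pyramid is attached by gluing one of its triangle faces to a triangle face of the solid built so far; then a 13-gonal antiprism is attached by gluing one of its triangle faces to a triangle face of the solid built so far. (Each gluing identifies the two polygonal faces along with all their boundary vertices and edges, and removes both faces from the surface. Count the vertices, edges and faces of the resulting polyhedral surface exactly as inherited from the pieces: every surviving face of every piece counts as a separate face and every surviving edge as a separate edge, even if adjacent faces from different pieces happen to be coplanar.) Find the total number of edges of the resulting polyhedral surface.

A decagonal antiprism: V=20, E=40, F=22.
Attach a dodecagonal pyramid (V=13, E=24, F=13) along a 3-gon: merge 3 vertices and 3 edges, delete both glued faces → V=30, E=61, F=33.
Attach a 13-gonal antiprism (V=26, E=52, F=28) along a 3-gon: merge 3 vertices and 3 edges, delete both glued faces → V=53, E=110, F=59.
Check: V − E + F = 53 − 110 + 59 = 2.

110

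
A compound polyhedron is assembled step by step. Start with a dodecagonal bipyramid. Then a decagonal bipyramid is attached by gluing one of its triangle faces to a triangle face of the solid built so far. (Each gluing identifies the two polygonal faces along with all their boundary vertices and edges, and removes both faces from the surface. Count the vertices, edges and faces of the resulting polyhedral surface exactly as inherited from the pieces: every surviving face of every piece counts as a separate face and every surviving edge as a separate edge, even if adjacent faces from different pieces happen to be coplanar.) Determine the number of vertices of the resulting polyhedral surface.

A dodecagonal bipyramid: V=14, E=36, F=24.
Attach a decagonal bipyramid (V=12, E=30, F=20) along a 3-gon: merge 3 vertices and 3 edges, delete both glued faces → V=23, E=63, F=42.
Check: V − E + F = 23 − 63 + 42 = 2.

23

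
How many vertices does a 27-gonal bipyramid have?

A bipyramid over an n-gon has 2n triangular faces and n + 2 vertices: V = 27 + 2 = 29, E = 3·27 = 81, F = 2·27 = 54.

29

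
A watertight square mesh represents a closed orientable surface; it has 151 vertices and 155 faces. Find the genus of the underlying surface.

3

Every face is a square, so 2E = 4·155 = 620, giving E = 310.
χ = V − E + F = 151 − 310 + 155 = -4.
For a closed orientable surface χ = 2 − 2g, so g = (2 − (-4))/2 = 3.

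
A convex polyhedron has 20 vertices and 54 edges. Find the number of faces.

36

Here V − E + F = 2.
F = 2 − V + E = 2 − 20 + 54 = 36.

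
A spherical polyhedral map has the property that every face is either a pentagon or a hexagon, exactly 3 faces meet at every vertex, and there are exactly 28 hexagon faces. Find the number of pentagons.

12

Let x be the number of pentagons; then F = 28 + x.
Edge–face incidences: 2E = 6·28 + 5·x = 168 + 5x.
Every vertex has degree 3, so 3V = 2E.
Euler: V − E + F = 2 ⇒ (2E)/3 − E + (28 + x) = 2.
Multiply by 6: 2·(2E) − 3·(2E) + 6·(28 + x) = 12, i.e. 168 + 6x − (168 + 5x) = 12.
Collecting terms: x = 12.
Then 2E = 168 + 5·12 = 228, so E = 114, V = 2E/3 = 76, F = 28 + 12 = 40.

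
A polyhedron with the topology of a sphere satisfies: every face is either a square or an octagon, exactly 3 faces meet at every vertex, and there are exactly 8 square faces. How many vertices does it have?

Let x be the number of octagons; then F = 8 + x.
Edge–face incidences: 2E = 4·8 + 8·x = 32 + 8x.
Every vertex has degree 3, so 3V = 2E.
Euler: V − E + F = 2 ⇒ (2E)/3 − E + (8 + x) = 2.
Multiply by 6: 2·(2E) − 3·(2E) + 6·(8 + x) = 12, i.e. 48 + 6x − (32 + 8x) = 12.
Collecting terms: −2x + 16 = 12, so −2x = −4, so x = 2.
Then 2E = 32 + 8·2 = 48, so E = 24, V = 2E/3 = 16, F = 8 + 2 = 10.

16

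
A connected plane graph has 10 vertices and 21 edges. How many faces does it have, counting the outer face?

Euler's formula for a connected plane graph: V − E + F = 2, so F = 2 − 10 + 21 = 13.

13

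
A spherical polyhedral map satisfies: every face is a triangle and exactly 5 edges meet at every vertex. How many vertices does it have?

Each face has 3 edges and each edge borders two faces, so 2E = 3F.
Each vertex has degree 5, so 5V = 2E and hence V = 3F/5.
Euler: V − E + F = 2 ⇒ (3F/5) − (3F/2) + F = 2.
Multiply by 10: (6 − 15 + 10)F = 20, i.e. 1F = 20.
So F = 20, E = 3·20/2 = 30, V = 3·20/5 = 12.

12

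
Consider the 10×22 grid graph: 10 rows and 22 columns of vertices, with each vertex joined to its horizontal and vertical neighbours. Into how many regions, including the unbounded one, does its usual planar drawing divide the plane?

190

The grid has V = 10·22 = 220 vertices and E = 10·21 + 22·9 = 408 edges.
F = 2 − V + E = 2 − 220 + 408 = 190.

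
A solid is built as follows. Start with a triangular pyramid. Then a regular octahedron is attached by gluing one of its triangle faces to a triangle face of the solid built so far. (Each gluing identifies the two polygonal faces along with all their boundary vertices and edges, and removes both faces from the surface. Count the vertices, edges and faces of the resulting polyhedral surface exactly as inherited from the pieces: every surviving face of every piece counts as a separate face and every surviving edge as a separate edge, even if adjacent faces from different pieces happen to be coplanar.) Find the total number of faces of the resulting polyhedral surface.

10

A triangular pyramid: V=4, E=6, F=4.
Attach a regular octahedron (V=6, E=12, F=8) along a 3-gon: merge 3 vertices and 3 edges, delete both glued faces → V=7, E=15, F=10.
Check: V − E + F = 7 − 15 + 10 = 2.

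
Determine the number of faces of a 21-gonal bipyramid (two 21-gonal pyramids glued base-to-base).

42

A bipyramid over an n-gon has 2n triangular faces and n + 2 vertices: V = 21 + 2 = 23, E = 3·21 = 63, F = 2·21 = 42.
Check: V − E + F = 23 − 63 + 42 = 2.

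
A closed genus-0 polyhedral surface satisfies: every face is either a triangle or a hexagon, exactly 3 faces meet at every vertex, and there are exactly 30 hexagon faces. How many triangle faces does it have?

Let x be the number of triangles; then F = 30 + x.
Edge–face incidences: 2E = 6·30 + 3·x = 180 + 3x.
Every vertex has degree 3, so 3V = 2E.
Euler: V − E + F = 2 ⇒ (2E)/3 − E + (30 + x) = 2.
Multiply by 6: 2·(2E) − 3·(2E) + 6·(30 + x) = 12, i.e. 180 + 6x − (180 + 3x) = 12.
Collecting terms: 3x = 12, so x = 4.
Then 2E = 180 + 3·4 = 192, so E = 96, V = 2E/3 = 64, F = 30 + 4 = 34.

4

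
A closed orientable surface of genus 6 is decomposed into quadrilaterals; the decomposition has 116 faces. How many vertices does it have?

χ = 2 − 2·6 = -10, and every face is a square so 4F = 2E.
E = 4·116/2 = 232. Then V = -10 + E − F = -10 + 232 − 116 = 106.

106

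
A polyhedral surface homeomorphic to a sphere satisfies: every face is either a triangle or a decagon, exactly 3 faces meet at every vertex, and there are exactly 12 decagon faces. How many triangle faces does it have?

20

Let x be the number of triangles; then F = 12 + x.
Edge–face incidences: 2E = 10·12 + 3·x = 120 + 3x.
Every vertex has degree 3, so 3V = 2E.
Euler: V − E + F = 2 ⇒ (2E)/3 − E + (12 + x) = 2.
Multiply by 6: 2·(2E) − 3·(2E) + 6·(12 + x) = 12, i.e. 72 + 6x − (120 + 3x) = 12.
Collecting terms: 3x − 48 = 12, so 3x = 60, so x = 20.
Then 2E = 120 + 3·20 = 180, so E = 90, V = 2E/3 = 60, F = 12 + 20 = 32.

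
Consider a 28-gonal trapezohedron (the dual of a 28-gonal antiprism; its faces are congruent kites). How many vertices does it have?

The n-trapezohedron (dual of the n-antiprism) has V = 2·28 + 2 = 58, E = 4·28 = 112, F = 2·28 = 56.

58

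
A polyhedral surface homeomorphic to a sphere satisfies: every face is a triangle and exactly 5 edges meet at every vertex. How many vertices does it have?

12

Each face has 3 edges and each edge borders two faces, so 2E = 3F.
Each vertex has degree 5, so 5V = 2E and hence V = 3F/5.
Euler: V − E + F = 2 ⇒ (3F/5) − (3F/2) + F = 2.
Multiply by 10: (6 − 15 + 10)F = 20, i.e. 1F = 20.
So F = 20, E = 3·20/2 = 30, V = 3·20/5 = 12.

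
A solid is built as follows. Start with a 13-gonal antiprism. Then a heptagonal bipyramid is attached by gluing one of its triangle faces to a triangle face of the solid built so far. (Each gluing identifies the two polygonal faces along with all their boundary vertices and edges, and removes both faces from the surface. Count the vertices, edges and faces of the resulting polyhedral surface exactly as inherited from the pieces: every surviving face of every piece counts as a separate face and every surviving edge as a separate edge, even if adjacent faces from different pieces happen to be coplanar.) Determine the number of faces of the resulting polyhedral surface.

40

A 13-gonal antiprism: V=26, E=52, F=28.
Attach a heptagonal bipyramid (V=9, E=21, F=14) along a 3-gon: merge 3 vertices and 3 edges, delete both glued faces → V=32, E=70, F=40.
Check: V − E + F = 32 − 70 + 40 = 2.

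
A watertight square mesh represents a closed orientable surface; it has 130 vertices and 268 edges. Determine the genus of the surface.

3

Every face is a square and each edge borders two faces, so 4F = 2·268, giving F = 134.
χ = V − E + F = 130 − 268 + 134 = -4.
For a closed orientable surface χ = 2 − 2g, so g = (2 − (-4))/2 = 3.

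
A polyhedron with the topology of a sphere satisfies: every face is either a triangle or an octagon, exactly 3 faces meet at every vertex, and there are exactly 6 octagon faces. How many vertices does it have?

24

Let x be the number of triangles; then F = 6 + x.
Edge–face incidences: 2E = 8·6 + 3·x = 48 + 3x.
Every vertex has degree 3, so 3V = 2E.
Euler: V − E + F = 2 ⇒ (2E)/3 − E + (6 + x) = 2.
Multiply by 6: 2·(2E) − 3·(2E) + 6·(6 + x) = 12, i.e. 36 + 6x − (48 + 3x) = 12.
Collecting terms: 3x − 12 = 12, so 3x = 24, so x = 8.
Then 2E = 48 + 3·8 = 72, so E = 36, V = 2E/3 = 24, F = 6 + 8 = 14.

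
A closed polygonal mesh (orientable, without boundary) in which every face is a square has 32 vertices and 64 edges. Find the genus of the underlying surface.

Every face is a square and each edge borders two faces, so 4F = 2·64, giving F = 32.
χ = V − E + F = 32 − 64 + 32 = 0.
For a closed orientable surface χ = 2 − 2g, so g = (2 − (0))/2 = 1.

1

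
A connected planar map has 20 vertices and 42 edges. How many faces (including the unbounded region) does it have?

24

Euler's formula for a connected plane graph: V − E + F = 2, so F = 2 − 20 + 42 = 24.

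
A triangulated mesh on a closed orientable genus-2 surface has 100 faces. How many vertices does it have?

χ = 2 − 2·2 = -2, and every face is a triangle so 3F = 2E.
E = 3·100/2 = 150. Then V = -2 + E − F = -2 + 150 − 100 = 48.

48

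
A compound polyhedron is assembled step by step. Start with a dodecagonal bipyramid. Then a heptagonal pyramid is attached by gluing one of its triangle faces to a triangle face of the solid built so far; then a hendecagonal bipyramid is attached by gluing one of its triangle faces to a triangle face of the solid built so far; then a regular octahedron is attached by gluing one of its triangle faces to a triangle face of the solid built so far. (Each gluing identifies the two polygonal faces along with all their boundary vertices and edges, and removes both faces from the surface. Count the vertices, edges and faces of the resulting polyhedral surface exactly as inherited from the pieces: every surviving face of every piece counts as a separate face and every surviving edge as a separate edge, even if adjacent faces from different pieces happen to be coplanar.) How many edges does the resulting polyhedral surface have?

A dodecagonal bipyramid: V=14, E=36, F=24.
Attach a heptagonal pyramid (V=8, E=14, F=8) along a 3-gon: merge 3 vertices and 3 edges, delete both glued faces → V=19, E=47, F=30.
Attach a hendecagonal bipyramid (V=13, E=33, F=22) along a 3-gon: merge 3 vertices and 3 edges, delete both glued faces → V=29, E=77, F=50.
Attach a regular octahedron (V=6, E=12, F=8) along a 3-gon: merge 3 vertices and 3 edges, delete both glued faces → V=32, E=86, F=56.
Check: V − E + F = 32 − 86 + 56 = 2.

86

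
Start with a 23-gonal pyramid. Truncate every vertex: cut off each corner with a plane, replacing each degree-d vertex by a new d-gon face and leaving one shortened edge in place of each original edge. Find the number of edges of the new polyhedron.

The base solid has V = 24, E = 46, F = 24.
Truncation replaces each original edge-end by a new vertex, so V′ = 2E = 92.
Each original edge survives, and each old vertex of degree d contributes d new edges; summing degrees gives Σd = 2E, so E′ = E + 2E = 3E = 138.
Each original face survives and each original vertex becomes one new face: F′ = F + V = 48.

138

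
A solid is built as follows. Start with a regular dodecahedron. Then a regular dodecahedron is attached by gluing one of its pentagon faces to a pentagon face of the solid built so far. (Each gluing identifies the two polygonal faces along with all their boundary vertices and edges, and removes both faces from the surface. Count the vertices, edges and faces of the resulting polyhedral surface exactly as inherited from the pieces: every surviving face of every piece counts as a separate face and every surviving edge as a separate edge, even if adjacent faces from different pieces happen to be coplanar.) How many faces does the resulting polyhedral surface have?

A regular dodecahedron: V=20, E=30, F=12.
Attach a regular dodecahedron (V=20, E=30, F=12) along a 5-gon: merge 5 vertices and 5 edges, delete both glued faces → V=35, E=55, F=22.
Check: V − E + F = 35 − 55 + 22 = 2.

22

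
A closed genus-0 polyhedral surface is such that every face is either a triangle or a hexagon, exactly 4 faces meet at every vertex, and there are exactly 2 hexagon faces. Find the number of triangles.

Let x be the number of triangles; then F = 2 + x.
Edge–face incidences: 2E = 6·2 + 3·x = 12 + 3x.
Every vertex has degree 4, so 4V = 2E.
Euler: V − E + F = 2 ⇒ (2E)/4 − E + (2 + x) = 2.
Multiply by 8: 2·(2E) − 4·(2E) + 8·(2 + x) = 16, i.e. 16 + 8x − 2·(12 + 3x) = 16.
Collecting terms: 2x − 8 = 16, so 2x = 24, so x = 12.
Then 2E = 12 + 3·12 = 48, so E = 24, V = 2E/4 = 12, F = 2 + 12 = 14.

12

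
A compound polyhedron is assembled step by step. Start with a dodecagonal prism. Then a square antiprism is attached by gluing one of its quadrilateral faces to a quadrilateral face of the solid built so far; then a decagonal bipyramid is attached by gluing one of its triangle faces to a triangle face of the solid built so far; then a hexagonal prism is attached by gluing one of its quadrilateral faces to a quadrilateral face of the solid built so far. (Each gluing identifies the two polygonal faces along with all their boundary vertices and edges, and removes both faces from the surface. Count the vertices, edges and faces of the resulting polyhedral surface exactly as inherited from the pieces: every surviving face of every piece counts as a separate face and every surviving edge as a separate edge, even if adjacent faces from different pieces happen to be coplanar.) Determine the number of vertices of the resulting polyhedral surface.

45

A dodecagonal prism: V=24, E=36, F=14.
Attach a square antiprism (V=8, E=16, F=10) along a 4-gon: merge 4 vertices and 4 edges, delete both glued faces → V=28, E=48, F=22.
Attach a decagonal bipyramid (V=12, E=30, F=20) along a 3-gon: merge 3 vertices and 3 edges, delete both glued faces → V=37, E=75, F=40.
Attach a hexagonal prism (V=12, E=18, F=8) along a 4-gon: merge 4 vertices and 4 edges, delete both glued faces → V=45, E=89, F=46.
Check: V − E + F = 45 − 89 + 46 = 2.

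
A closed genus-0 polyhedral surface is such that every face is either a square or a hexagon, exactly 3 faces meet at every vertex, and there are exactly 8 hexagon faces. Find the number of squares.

Let x be the number of squares; then F = 8 + x.
Edge–face incidences: 2E = 6·8 + 4·x = 48 + 4x.
Every vertex has degree 3, so 3V = 2E.
Euler: V − E + F = 2 ⇒ (2E)/3 − E + (8 + x) = 2.
Multiply by 6: 2·(2E) − 3·(2E) + 6·(8 + x) = 12, i.e. 48 + 6x − (48 + 4x) = 12.
Collecting terms: 2x = 12, so x = 6.
Then 2E = 48 + 4·6 = 72, so E = 36, V = 2E/3 = 24, F = 8 + 6 = 14.

6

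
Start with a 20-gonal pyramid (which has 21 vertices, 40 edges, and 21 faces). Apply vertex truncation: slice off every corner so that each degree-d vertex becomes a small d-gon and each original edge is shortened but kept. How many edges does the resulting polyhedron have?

120

Truncation replaces each original edge-end by a new vertex, so V′ = 2E = 80.
Each original edge survives, and each old vertex of degree d contributes d new edges; summing degrees gives Σd = 2E, so E′ = E + 2E = 3E = 120.
Each original face survives and each original vertex becomes one new face: F′ = F + V = 42.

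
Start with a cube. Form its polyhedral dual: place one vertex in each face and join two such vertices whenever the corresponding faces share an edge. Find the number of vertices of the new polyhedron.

6

The base solid has V = 8, E = 12, F = 6.
The dual swaps V and F and preserves E: V′ = F = 6, E′ = E = 12, F′ = V = 8.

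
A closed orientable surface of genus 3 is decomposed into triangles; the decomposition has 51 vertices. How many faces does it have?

χ = 2 − 2·3 = -4, and every face is a triangle so 3F = 2E.
V − E + F = -4 with E = 3F/2 gives 51 − (3/2 − 1)·F = -4, so F = 110 and E = 165.

110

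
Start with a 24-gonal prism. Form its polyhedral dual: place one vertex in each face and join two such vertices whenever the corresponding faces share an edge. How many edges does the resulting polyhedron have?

The base solid has V = 48, E = 72, F = 26.
The dual swaps V and F and preserves E: V′ = F = 26, E′ = E = 72, F′ = V = 48.

72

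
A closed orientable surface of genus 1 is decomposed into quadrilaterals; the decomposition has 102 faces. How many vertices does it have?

102

χ = 2 − 2·1 = 0, and every face is a square so 4F = 2E.
E = 4·102/2 = 204. Then V = 0 + E − F = 0 + 204 − 102 = 102.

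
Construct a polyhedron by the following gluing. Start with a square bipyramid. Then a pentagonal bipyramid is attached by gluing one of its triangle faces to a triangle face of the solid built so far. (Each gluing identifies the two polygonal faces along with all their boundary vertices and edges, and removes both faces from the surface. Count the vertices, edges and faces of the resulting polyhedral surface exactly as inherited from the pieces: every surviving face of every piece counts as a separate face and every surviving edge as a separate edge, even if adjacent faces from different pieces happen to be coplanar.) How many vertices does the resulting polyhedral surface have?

10

A square bipyramid: V=6, E=12, F=8.
Attach a pentagonal bipyramid (V=7, E=15, F=10) along a 3-gon: merge 3 vertices and 3 edges, delete both glued faces → V=10, E=24, F=16.
Check: V − E + F = 10 − 24 + 16 = 2.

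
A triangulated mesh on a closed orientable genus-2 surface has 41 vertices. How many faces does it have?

χ = 2 − 2·2 = -2, and every face is a triangle so 3F = 2E.
V − E + F = -2 with E = 3F/2 gives 41 − (3/2 − 1)·F = -2, so F = 86 and E = 129.

86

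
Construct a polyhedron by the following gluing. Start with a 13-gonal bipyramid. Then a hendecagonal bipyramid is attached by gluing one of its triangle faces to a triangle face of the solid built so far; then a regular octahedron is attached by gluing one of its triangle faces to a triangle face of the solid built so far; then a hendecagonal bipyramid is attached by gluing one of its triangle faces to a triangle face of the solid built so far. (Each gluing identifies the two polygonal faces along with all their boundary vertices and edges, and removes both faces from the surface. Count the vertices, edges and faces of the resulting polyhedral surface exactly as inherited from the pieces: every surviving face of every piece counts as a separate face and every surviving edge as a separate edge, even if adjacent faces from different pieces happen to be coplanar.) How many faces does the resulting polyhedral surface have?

72

A 13-gonal bipyramid: V=15, E=39, F=26.
Attach a hendecagonal bipyramid (V=13, E=33, F=22) along a 3-gon: merge 3 vertices and 3 edges, delete both glued faces → V=25, E=69, F=46.
Attach a regular octahedron (V=6, E=12, F=8) along a 3-gon: merge 3 vertices and 3 edges, delete both glued faces → V=28, E=78, F=52.
Attach a hendecagonal bipyramid (V=13, E=33, F=22) along a 3-gon: merge 3 vertices and 3 edges, delete both glued faces → V=38, E=108, F=72.
Check: V − E + F = 38 − 108 + 72 = 2.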